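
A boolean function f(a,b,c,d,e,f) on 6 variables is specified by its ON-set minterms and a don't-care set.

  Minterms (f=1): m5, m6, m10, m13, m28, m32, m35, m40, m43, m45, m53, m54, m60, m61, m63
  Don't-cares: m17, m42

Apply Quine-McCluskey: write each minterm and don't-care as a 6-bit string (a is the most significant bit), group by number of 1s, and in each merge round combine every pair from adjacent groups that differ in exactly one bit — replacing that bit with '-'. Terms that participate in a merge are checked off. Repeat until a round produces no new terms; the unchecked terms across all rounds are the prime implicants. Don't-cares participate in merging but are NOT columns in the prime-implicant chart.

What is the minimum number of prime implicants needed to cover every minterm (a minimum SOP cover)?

10

[col 0] 000101*, 000110, 001010*, 001101*, 010001, 011100*, 100000*, 100011*, 101000*, 101010*, 101011*, 101101*, 110101*, 110110, 111100*, 111101*, 111111*
[col 1] -01010, -01101, -11100, 00-101, 1-1101, 10-000, 10-011, 1010-0, 10101-, 11-101, 1111-1, 11110-
Prime implicants: -01010, -01101, -11100, 00-101, 000110, 010001, 1-1101, 10-000, 10-011, 1010-0, 10101-, 11-101, 110110, 1111-1, 11110-
PI chart (minterm → PIs covering it):
  5 | 00-101  (sole → essential)
  6 | 000110  (sole → essential)
  10 | -01010  (sole → essential)
  13 | -01101,00-101
  28 | -11100  (sole → essential)
  32 | 10-000  (sole → essential)
  35 | 10-011  (sole → essential)
  40 | 10-000,1010-0
  43 | 10-011,10101-
  45 | -01101,1-1101
  53 | 11-101  (sole → essential)
  54 | 110110  (sole → essential)
  60 | -11100,11110-
  61 | 1-1101,11-101,1111-1,11110-
  63 | 1111-1  (sole → essential)
Essential prime implicants: -01010, -11100, 00-101, 000110, 10-000, 10-011, 11-101, 110110, 1111-1
Petrick residual → -01101
Minimum SOP uses 10 PIs: b'cd'ef' + b'cde'f + bcde'f' + a'b'de'f + a'b'c'def' + ab'd'e'f' + ab'd'ef + abde'f + abc'def' + abcdf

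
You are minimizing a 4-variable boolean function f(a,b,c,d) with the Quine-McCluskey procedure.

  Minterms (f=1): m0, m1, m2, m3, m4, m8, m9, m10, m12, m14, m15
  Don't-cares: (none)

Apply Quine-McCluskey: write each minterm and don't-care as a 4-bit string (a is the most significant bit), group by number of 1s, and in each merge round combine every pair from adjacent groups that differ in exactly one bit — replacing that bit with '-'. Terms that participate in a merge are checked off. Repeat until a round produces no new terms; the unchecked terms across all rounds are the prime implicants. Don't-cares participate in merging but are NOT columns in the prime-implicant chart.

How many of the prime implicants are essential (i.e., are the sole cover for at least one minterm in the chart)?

size-2^0 implicants → 0000(✓)  0001(✓)  0010(✓)  0011(✓)  0100(✓)  1000(✓)  1001(✓)  1010(✓)  1100(✓)  1110(✓)  1111(✓)
size-2^1 implicants → -000(✓)  -001(✓)  -010(✓)  -100(✓)  0-00(✓)  00-0(✓)  00-1(✓)  000-(✓)  001-(✓)  1-00(✓)  1-10(✓)  10-0(✓)  100-(✓)  11-0(✓)  111-
size-2^2 implicants → --00  -0-0  -00-  00--  1--0
Unchecked terms (primes): --00, -0-0, -00-, 00--, 1--0, 111-
Minterm coverage:
  m0 ⊆ --00,-0-0,-00-,00--
  m1 ⊆ -00-,00--
  m2 ⊆ -0-0,00--
  m3 ⊆ 00-- [E]
  m4 ⊆ --00 [E]
  m8 ⊆ --00,-0-0,-00-,1--0
  m9 ⊆ -00- [E]
  m10 ⊆ -0-0,1--0
  m12 ⊆ --00,1--0
  m14 ⊆ 1--0,111-
  m15 ⊆ 111- [E]
E = {--00, -00-, 00--, 111-}

4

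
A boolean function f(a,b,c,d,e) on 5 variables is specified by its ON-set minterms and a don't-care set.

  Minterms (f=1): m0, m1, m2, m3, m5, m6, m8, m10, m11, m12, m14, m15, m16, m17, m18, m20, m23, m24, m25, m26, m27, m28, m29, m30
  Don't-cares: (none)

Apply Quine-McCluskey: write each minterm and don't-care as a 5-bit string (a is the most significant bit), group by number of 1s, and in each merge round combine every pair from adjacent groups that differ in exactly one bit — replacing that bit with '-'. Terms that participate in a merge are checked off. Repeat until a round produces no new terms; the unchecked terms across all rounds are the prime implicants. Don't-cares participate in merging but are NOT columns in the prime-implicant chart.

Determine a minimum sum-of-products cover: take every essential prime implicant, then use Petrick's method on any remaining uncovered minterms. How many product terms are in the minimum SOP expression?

11

Round 0: 00000✓ 00001✓ 00010✓ 00011✓ 00101✓ 00110✓ 01000✓ 01010✓ 01011✓ 01100✓ 01110✓ 01111✓ 10000✓ 10001✓ 10010✓ 10100✓ 10111 11000✓ 11001✓ 11010✓ 11011✓ 11100✓ 11101✓ 11110✓
Round 1: -0000✓ -0001✓ -0010✓ -1000✓ -1010✓ -1011✓ -1100✓ -1110✓ 0-000✓ 0-010✓ 0-011✓ 0-110✓ 00-01 00-10✓ 000-0✓ 000-1✓ 0000-✓ 0001-✓ 01-00✓ 01-10✓ 01-11✓ 010-0✓ 0101-✓ 011-0✓ 0111-✓ 1-000✓ 1-001✓ 1-010✓ 1-100✓ 10-00✓ 100-0✓ 1000-✓ 11-00✓ 11-01✓ 11-10✓ 110-0✓ 110-1✓ 1100-✓ 1101-✓ 111-0✓ 1110-✓
Round 2: --000✓ --010✓ -00-0✓ -000- -1-00✓ -1-10✓ -10-0✓ -101- -11-0✓ 0--10 0-0-0✓ 0-01- 000-- 01--0✓ 01-1- 1--00 1-0-0✓ 1-00- 11--0✓ 11-0- 110--
Round 3: --0-0 -1--0
PIs = {--0-0, -000-, -1--0, -101-, 0--10, 0-01-, 00-01, 000--, 01-1-, 1--00, 1-00-, 10111, 11-0-, 110--}
Coverage chart:
  m0: --0-0,-000-,000--
  m1: -000-,00-01,000--
  m2: --0-0,0--10,0-01-,000--
  m3: 0-01-,000--
  m5: 00-01 ←essential
  m6: 0--10 ←essential
  m8: --0-0,-1--0
  m10: --0-0,-1--0,-101-,0--10,0-01-,01-1-
  m11: -101-,0-01-,01-1-
  m12: -1--0 ←essential
  m14: -1--0,0--10,01-1-
  m15: 01-1- ←essential
  m16: --0-0,-000-,1--00,1-00-
  m17: -000-,1-00-
  m18: --0-0 ←essential
  m20: 1--00 ←essential
  m23: 10111 ←essential
  m24: --0-0,-1--0,1--00,1-00-,11-0-,110--
  m25: 1-00-,11-0-,110--
  m26: --0-0,-1--0,-101-,110--
  m27: -101-,110--
  m28: -1--0,1--00,11-0-
  m29: 11-0- ←essential
  m30: -1--0 ←essential
Essential: --0-0, -1--0, 0--10, 00-01, 01-1-, 1--00, 10111, 11-0-
Petrick residual → -000-, -101-, 0-01-
Min cover (11 terms): c'e' + b'c'd' + be' + bc'd + a'de' + a'c'd + a'b'd'e + a'bd + ad'e' + ab'cde + abd'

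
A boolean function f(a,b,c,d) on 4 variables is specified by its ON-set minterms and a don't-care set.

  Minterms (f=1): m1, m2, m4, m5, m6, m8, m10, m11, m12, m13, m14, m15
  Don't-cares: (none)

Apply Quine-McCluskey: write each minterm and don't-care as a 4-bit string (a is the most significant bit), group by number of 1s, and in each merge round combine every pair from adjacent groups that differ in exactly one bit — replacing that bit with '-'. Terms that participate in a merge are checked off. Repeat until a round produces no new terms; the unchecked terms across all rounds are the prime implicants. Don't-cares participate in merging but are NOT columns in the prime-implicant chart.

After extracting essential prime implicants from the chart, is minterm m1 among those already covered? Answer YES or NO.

YES

size-2^0 implicants → 0001(✓)  0010(✓)  0100(✓)  0101(✓)  0110(✓)  1000(✓)  1010(✓)  1011(✓)  1100(✓)  1101(✓)  1110(✓)  1111(✓)
size-2^1 implicants → -010(✓)  -100(✓)  -101(✓)  -110(✓)  0-01  0-10(✓)  01-0(✓)  010-(✓)  1-00(✓)  1-10(✓)  1-11(✓)  10-0(✓)  101-(✓)  11-0(✓)  11-1(✓)  110-(✓)  111-(✓)
size-2^2 implicants → --10  -1-0  -10-  1--0  1-1-  11--
Unchecked terms (primes): --10, -1-0, -10-, 0-01, 1--0, 1-1-, 11--
Minterm coverage:
  m1 ⊆ 0-01 [E]
  m2 ⊆ --10 [E]
  m4 ⊆ -1-0,-10-
  m5 ⊆ -10-,0-01
  m6 ⊆ --10,-1-0
  m8 ⊆ 1--0 [E]
  m10 ⊆ --10,1--0,1-1-
  m11 ⊆ 1-1- [E]
  m12 ⊆ -1-0,-10-,1--0,11--
  m13 ⊆ -10-,11--
  m14 ⊆ --10,-1-0,1--0,1-1-,11--
  m15 ⊆ 1-1-,11--
E = {--10, 0-01, 1--0, 1-1-}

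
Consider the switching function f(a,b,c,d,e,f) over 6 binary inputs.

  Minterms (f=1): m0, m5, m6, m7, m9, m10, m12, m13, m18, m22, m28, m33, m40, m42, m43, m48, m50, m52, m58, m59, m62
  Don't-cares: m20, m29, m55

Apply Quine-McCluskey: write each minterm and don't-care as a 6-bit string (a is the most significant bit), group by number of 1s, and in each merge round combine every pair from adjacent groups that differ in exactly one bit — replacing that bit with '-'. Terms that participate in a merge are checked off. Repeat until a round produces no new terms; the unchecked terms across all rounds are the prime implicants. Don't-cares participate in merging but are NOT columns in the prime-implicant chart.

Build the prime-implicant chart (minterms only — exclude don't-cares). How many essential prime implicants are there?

8

size-2^0 implicants → 000000  000101(✓)  000110(✓)  000111(✓)  001001(✓)  001010(✓)  001100(✓)  001101(✓)  010010(✓)  010100(✓)  010110(✓)  011100(✓)  011101(✓)  100001  101000(✓)  101010(✓)  101011(✓)  110000(✓)  110010(✓)  110100(✓)  110111  111010(✓)  111011(✓)  111110(✓)
size-2^1 implicants → -01010  -10010  -10100  0-0110  0-1100(✓)  0-1101(✓)  00-101  0001-1  00011-  001-01  00110-(✓)  01-100  010-10  0101-0  01110-(✓)  1-1010(✓)  1-1011(✓)  1010-0  10101-(✓)  11-010  110-00  1100-0  111-10  11101-(✓)
size-2^2 implicants → 0-110-  1-101-
Unchecked terms (primes): -01010, -10010, -10100, 0-0110, 0-110-, 00-101, 000000, 0001-1, 00011-, 001-01, 01-100, 010-10, 0101-0, 1-101-, 100001, 1010-0, 11-010, 110-00, 1100-0, 110111, 111-10
Minterm coverage:
  m0 ⊆ 000000 [E]
  m5 ⊆ 00-101,0001-1
  m6 ⊆ 0-0110,00011-
  m7 ⊆ 0001-1,00011-
  m9 ⊆ 001-01 [E]
  m10 ⊆ -01010 [E]
  m12 ⊆ 0-110- [E]
  m13 ⊆ 0-110-,00-101,001-01
  m18 ⊆ -10010,010-10
  m22 ⊆ 0-0110,010-10,0101-0
  m28 ⊆ 0-110-,01-100
  m33 ⊆ 100001 [E]
  m40 ⊆ 1010-0 [E]
  m42 ⊆ -01010,1-101-,1010-0
  m43 ⊆ 1-101- [E]
  m48 ⊆ 110-00,1100-0
  m50 ⊆ -10010,11-010,1100-0
  m52 ⊆ -10100,110-00
  m58 ⊆ 1-101-,11-010,111-10
  m59 ⊆ 1-101- [E]
  m62 ⊆ 111-10 [E]
E = {-01010, 0-110-, 000000, 001-01, 1-101-, 100001, 1010-0, 111-10}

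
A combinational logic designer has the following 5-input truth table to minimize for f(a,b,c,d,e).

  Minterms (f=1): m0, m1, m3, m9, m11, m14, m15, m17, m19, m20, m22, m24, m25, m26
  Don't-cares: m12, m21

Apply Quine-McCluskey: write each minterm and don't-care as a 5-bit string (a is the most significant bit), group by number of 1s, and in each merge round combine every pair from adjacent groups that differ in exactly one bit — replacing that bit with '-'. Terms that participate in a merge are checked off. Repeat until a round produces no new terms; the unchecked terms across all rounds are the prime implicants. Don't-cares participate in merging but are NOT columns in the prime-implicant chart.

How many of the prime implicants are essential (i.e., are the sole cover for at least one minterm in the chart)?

size-2^0 implicants → 00000(✓)  00001(✓)  00011(✓)  01001(✓)  01011(✓)  01100(✓)  01110(✓)  01111(✓)  10001(✓)  10011(✓)  10100(✓)  10101(✓)  10110(✓)  11000(✓)  11001(✓)  11010(✓)
size-2^1 implicants → -0001(✓)  -0011(✓)  -1001(✓)  0-001(✓)  0-011(✓)  000-1(✓)  0000-  01-11  010-1(✓)  011-0  0111-  1-001(✓)  10-01  100-1(✓)  101-0  1010-  110-0  1100-
size-2^2 implicants → --001  -00-1  0-0-1
Unchecked terms (primes): --001, -00-1, 0-0-1, 0000-, 01-11, 011-0, 0111-, 10-01, 101-0, 1010-, 110-0, 1100-
Minterm coverage:
  m0 ⊆ 0000- [E]
  m1 ⊆ --001,-00-1,0-0-1,0000-
  m3 ⊆ -00-1,0-0-1
  m9 ⊆ --001,0-0-1
  m11 ⊆ 0-0-1,01-11
  m14 ⊆ 011-0,0111-
  m15 ⊆ 01-11,0111-
  m17 ⊆ --001,-00-1,10-01
  m19 ⊆ -00-1 [E]
  m20 ⊆ 101-0,1010-
  m22 ⊆ 101-0 [E]
  m24 ⊆ 110-0,1100-
  m25 ⊆ --001,1100-
  m26 ⊆ 110-0 [E]
E = {-00-1, 0000-, 101-0, 110-0}

4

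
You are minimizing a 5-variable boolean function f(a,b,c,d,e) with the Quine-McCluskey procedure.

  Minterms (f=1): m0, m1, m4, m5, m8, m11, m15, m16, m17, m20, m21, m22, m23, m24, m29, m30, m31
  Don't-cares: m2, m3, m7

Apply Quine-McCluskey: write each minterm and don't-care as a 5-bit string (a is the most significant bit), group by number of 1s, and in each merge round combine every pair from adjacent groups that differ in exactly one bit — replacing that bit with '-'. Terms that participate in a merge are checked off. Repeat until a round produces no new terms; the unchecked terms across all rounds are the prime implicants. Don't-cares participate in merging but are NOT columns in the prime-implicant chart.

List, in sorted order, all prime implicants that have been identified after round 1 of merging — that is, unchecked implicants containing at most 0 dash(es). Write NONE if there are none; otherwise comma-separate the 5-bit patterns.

size-2^0 implicants → 00000(✓)  00001(✓)  00010(✓)  00011(✓)  00100(✓)  00101(✓)  00111(✓)  01000(✓)  01011(✓)  01111(✓)  10000(✓)  10001(✓)  10100(✓)  10101(✓)  10110(✓)  10111(✓)  11000(✓)  11101(✓)  11110(✓)  11111(✓)
size-2^1 implicants → -0000(✓)  -0001(✓)  -0100(✓)  -0101(✓)  -0111(✓)  -1000(✓)  -1111(✓)  0-000(✓)  0-011(✓)  0-111(✓)  00-00(✓)  00-01(✓)  00-11(✓)  000-0(✓)  000-1(✓)  0000-(✓)  0001-(✓)  001-1(✓)  0010-(✓)  01-11(✓)  1-000(✓)  1-101(✓)  1-110(✓)  1-111(✓)  10-00(✓)  10-01(✓)  1000-(✓)  101-0(✓)  101-1(✓)  1010-(✓)  1011-(✓)  111-1(✓)  1111-(✓)
size-2^2 implicants → --000  --111  -0-00(✓)  -0-01(✓)  -000-(✓)  -01-1  -010-(✓)  0--11  00--1  00-0-(✓)  000--  1-1-1  1-11-  10-0-(✓)  101--
size-2^3 implicants → -0-0-
Unchecked terms (primes): --000, --111, -0-0-, -01-1, 0--11, 00--1, 000--, 1-1-1, 1-11-, 101--

NONE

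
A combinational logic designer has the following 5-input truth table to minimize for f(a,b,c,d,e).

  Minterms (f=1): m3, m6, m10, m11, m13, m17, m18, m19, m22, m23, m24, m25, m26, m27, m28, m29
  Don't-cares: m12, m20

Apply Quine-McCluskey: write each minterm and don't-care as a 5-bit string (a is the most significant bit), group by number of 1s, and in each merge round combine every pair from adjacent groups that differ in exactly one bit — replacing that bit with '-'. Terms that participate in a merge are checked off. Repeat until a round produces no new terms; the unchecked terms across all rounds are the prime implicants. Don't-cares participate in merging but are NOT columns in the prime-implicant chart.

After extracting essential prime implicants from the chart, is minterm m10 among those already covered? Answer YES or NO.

size-2^0 implicants → 00011(✓)  00110(✓)  01010(✓)  01011(✓)  01100(✓)  01101(✓)  10001(✓)  10010(✓)  10011(✓)  10100(✓)  10110(✓)  10111(✓)  11000(✓)  11001(✓)  11010(✓)  11011(✓)  11100(✓)  11101(✓)
size-2^1 implicants → -0011(✓)  -0110  -1010(✓)  -1011(✓)  -1100(✓)  -1101(✓)  0-011(✓)  0101-(✓)  0110-(✓)  1-001(✓)  1-010(✓)  1-011(✓)  1-100  10-10(✓)  10-11(✓)  100-1(✓)  1001-(✓)  101-0  1011-(✓)  11-00(✓)  11-01(✓)  110-0(✓)  110-1(✓)  1100-(✓)  1101-(✓)  1110-(✓)
size-2^2 implicants → --011  -101-  -110-  1-0-1  1-01-  10-1-  11-0-  110--
Unchecked terms (primes): --011, -0110, -101-, -110-, 1-0-1, 1-01-, 1-100, 10-1-, 101-0, 11-0-, 110--
Minterm coverage:
  m3 ⊆ --011 [E]
  m6 ⊆ -0110 [E]
  m10 ⊆ -101- [E]
  m11 ⊆ --011,-101-
  m13 ⊆ -110- [E]
  m17 ⊆ 1-0-1 [E]
  m18 ⊆ 1-01-,10-1-
  m19 ⊆ --011,1-0-1,1-01-,10-1-
  m22 ⊆ -0110,10-1-,101-0
  m23 ⊆ 10-1- [E]
  m24 ⊆ 11-0-,110--
  m25 ⊆ 1-0-1,11-0-,110--
  m26 ⊆ -101-,1-01-,110--
  m27 ⊆ --011,-101-,1-0-1,1-01-,110--
  m28 ⊆ -110-,1-100,11-0-
  m29 ⊆ -110-,11-0-
E = {--011, -0110, -101-, -110-, 1-0-1, 10-1-}

YES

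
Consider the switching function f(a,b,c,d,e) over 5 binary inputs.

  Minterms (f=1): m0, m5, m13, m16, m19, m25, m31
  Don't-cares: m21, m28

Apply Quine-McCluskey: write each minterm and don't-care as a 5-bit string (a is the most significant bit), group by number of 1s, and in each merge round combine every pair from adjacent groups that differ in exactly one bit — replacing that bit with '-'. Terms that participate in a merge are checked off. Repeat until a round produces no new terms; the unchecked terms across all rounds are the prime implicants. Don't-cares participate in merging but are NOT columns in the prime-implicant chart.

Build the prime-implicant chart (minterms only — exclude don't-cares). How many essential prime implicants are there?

5

Round 0: 00000✓ 00101✓ 01101✓ 10000✓ 10011 10101✓ 11001 11100 11111
Round 1: -0000 -0101 0-101
PIs = {-0000, -0101, 0-101, 10011, 11001, 11100, 11111}
Coverage chart:
  m0: -0000 ←essential
  m5: -0101,0-101
  m13: 0-101 ←essential
  m16: -0000 ←essential
  m19: 10011 ←essential
  m25: 11001 ←essential
  m31: 11111 ←essential
Essential: -0000, 0-101, 10011, 11001, 11111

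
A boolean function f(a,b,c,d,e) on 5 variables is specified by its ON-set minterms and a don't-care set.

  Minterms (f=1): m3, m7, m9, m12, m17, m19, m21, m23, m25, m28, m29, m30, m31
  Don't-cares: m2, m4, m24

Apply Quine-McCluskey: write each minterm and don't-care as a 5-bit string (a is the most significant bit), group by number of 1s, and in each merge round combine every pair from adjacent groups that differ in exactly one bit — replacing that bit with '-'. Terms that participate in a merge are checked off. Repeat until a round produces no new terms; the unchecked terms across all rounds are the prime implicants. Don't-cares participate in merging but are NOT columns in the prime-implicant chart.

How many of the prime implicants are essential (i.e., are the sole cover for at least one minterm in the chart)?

3

Round 0: 00010✓ 00011✓ 00100✓ 00111✓ 01001✓ 01100✓ 10001✓ 10011✓ 10101✓ 10111✓ 11000✓ 11001✓ 11100✓ 11101✓ 11110✓ 11111✓
Round 1: -0011✓ -0111✓ -1001 -1100 0-100 00-11✓ 0001- 1-001✓ 1-101✓ 1-111✓ 10-01✓ 10-11✓ 100-1✓ 101-1✓ 11-00✓ 11-01✓ 1100-✓ 111-0✓ 111-1✓ 1110-✓ 1111-✓
Round 2: -0-11 1--01 1-1-1 10--1 11-0- 111--
PIs = {-0-11, -1001, -1100, 0-100, 0001-, 1--01, 1-1-1, 10--1, 11-0-, 111--}
Coverage chart:
  m3: -0-11,0001-
  m7: -0-11 ←essential
  m9: -1001 ←essential
  m12: -1100,0-100
  m17: 1--01,10--1
  m19: -0-11,10--1
  m21: 1--01,1-1-1,10--1
  m23: -0-11,1-1-1,10--1
  m25: -1001,1--01,11-0-
  m28: -1100,11-0-,111--
  m29: 1--01,1-1-1,11-0-,111--
  m30: 111-- ←essential
  m31: 1-1-1,111--
Essential: -0-11, -1001, 111--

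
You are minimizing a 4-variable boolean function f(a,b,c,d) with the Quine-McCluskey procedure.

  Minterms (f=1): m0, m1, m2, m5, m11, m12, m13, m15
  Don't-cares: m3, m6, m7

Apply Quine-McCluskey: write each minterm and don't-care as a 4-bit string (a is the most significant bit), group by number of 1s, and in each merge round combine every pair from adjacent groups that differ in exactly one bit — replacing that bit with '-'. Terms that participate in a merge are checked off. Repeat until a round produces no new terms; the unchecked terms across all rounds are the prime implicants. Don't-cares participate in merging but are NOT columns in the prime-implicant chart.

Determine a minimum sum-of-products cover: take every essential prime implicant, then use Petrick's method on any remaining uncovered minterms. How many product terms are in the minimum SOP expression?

size-2^0 implicants → 0000(✓)  0001(✓)  0010(✓)  0011(✓)  0101(✓)  0110(✓)  0111(✓)  1011(✓)  1100(✓)  1101(✓)  1111(✓)
size-2^1 implicants → -011(✓)  -101(✓)  -111(✓)  0-01(✓)  0-10(✓)  0-11(✓)  00-0(✓)  00-1(✓)  000-(✓)  001-(✓)  01-1(✓)  011-(✓)  1-11(✓)  11-1(✓)  110-
size-2^2 implicants → --11  -1-1  0--1  0-1-  00--
Unchecked terms (primes): --11, -1-1, 0--1, 0-1-, 00--, 110-
Minterm coverage:
  m0 ⊆ 00-- [E]
  m1 ⊆ 0--1,00--
  m2 ⊆ 0-1-,00--
  m5 ⊆ -1-1,0--1
  m11 ⊆ --11 [E]
  m12 ⊆ 110- [E]
  m13 ⊆ -1-1,110-
  m15 ⊆ --11,-1-1
E = {--11, 00--, 110-}
Petrick residual → -1-1
Cover = cd + bd + a'b' + abc'  |cover|=4

4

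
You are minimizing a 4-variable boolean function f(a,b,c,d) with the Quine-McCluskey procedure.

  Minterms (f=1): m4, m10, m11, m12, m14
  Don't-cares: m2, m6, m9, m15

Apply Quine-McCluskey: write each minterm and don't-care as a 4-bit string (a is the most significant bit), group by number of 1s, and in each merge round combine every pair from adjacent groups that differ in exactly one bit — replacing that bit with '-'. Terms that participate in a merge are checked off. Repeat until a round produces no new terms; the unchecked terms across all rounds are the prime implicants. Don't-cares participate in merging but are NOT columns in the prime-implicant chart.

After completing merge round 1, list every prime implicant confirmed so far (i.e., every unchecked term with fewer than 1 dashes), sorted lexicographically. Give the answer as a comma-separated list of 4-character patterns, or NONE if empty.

NONE

Round 0: 0010✓ 0100✓ 0110✓ 1001✓ 1010✓ 1011✓ 1100✓ 1110✓ 1111✓
Round 1: -010✓ -100✓ -110✓ 0-10✓ 01-0✓ 1-10✓ 1-11✓ 10-1 101-✓ 11-0✓ 111-✓
Round 2: --10 -1-0 1-1-
PIs = {--10, -1-0, 1-1-, 10-1}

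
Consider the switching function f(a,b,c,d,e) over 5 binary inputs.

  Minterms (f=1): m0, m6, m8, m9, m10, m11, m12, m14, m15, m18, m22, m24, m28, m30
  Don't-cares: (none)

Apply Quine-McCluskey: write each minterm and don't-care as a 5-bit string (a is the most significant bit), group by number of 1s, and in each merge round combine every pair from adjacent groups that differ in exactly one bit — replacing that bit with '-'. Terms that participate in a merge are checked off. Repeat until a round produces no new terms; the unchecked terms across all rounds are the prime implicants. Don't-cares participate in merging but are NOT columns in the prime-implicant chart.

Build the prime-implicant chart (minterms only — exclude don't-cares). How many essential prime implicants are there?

6

Round 0: 00000✓ 00110✓ 01000✓ 01001✓ 01010✓ 01011✓ 01100✓ 01110✓ 01111✓ 10010✓ 10110✓ 11000✓ 11100✓ 11110✓
Round 1: -0110✓ -1000✓ -1100✓ -1110✓ 0-000 0-110✓ 01-00✓ 01-10✓ 01-11✓ 010-0✓ 010-1✓ 0100-✓ 0101-✓ 011-0✓ 0111-✓ 1-110✓ 10-10 11-00✓ 111-0✓
Round 2: --110 -1-00 -11-0 01--0 01-1- 010--
PIs = {--110, -1-00, -11-0, 0-000, 01--0, 01-1-, 010--, 10-10}
Coverage chart:
  m0: 0-000 ←essential
  m6: --110 ←essential
  m8: -1-00,0-000,01--0,010--
  m9: 010-- ←essential
  m10: 01--0,01-1-,010--
  m11: 01-1-,010--
  m12: -1-00,-11-0,01--0
  m14: --110,-11-0,01--0,01-1-
  m15: 01-1- ←essential
  m18: 10-10 ←essential
  m22: --110,10-10
  m24: -1-00 ←essential
  m28: -1-00,-11-0
  m30: --110,-11-0
Essential: --110, -1-00, 0-000, 01-1-, 010--, 10-10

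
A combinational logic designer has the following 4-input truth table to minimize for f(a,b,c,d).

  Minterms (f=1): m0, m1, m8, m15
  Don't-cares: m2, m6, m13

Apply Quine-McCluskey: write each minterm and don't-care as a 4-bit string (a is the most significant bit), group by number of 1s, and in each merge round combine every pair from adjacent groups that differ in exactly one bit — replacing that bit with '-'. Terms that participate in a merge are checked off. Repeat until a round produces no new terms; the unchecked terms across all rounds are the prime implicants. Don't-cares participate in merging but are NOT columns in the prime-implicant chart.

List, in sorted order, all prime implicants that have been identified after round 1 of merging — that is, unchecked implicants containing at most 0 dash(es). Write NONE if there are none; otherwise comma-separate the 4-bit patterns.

size-2^0 implicants → 0000(✓)  0001(✓)  0010(✓)  0110(✓)  1000(✓)  1101(✓)  1111(✓)
size-2^1 implicants → -000  0-10  00-0  000-  11-1
Unchecked terms (primes): -000, 0-10, 00-0, 000-, 11-1

NONE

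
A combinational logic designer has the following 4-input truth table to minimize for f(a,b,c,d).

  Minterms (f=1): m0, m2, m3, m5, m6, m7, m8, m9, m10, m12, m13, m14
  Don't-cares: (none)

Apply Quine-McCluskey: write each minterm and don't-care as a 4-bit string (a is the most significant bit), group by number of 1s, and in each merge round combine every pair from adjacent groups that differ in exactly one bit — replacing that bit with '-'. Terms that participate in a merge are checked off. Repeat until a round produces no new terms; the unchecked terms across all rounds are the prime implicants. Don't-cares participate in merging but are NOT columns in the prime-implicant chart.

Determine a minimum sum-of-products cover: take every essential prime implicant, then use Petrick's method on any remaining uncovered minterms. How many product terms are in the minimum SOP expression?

5

[col 0] 0000*, 0010*, 0011*, 0101*, 0110*, 0111*, 1000*, 1001*, 1010*, 1100*, 1101*, 1110*
[col 1] -000*, -010*, -101, -110*, 0-10*, 0-11*, 00-0*, 001-*, 01-1, 011-*, 1-00*, 1-01*, 1-10*, 10-0*, 100-*, 11-0*, 110-*
[col 2] --10, -0-0, 0-1-, 1--0, 1-0-
Prime implicants: --10, -0-0, -101, 0-1-, 01-1, 1--0, 1-0-
PI chart (minterm → PIs covering it):
  0 | -0-0  (sole → essential)
  2 | --10,-0-0,0-1-
  3 | 0-1-  (sole → essential)
  5 | -101,01-1
  6 | --10,0-1-
  7 | 0-1-,01-1
  8 | -0-0,1--0,1-0-
  9 | 1-0-  (sole → essential)
  10 | --10,-0-0,1--0
  12 | 1--0,1-0-
  13 | -101,1-0-
  14 | --10,1--0
Essential prime implicants: -0-0, 0-1-, 1-0-
Petrick residual → --10, -101
Minimum SOP uses 5 PIs: cd' + b'd' + bc'd + a'c + ac'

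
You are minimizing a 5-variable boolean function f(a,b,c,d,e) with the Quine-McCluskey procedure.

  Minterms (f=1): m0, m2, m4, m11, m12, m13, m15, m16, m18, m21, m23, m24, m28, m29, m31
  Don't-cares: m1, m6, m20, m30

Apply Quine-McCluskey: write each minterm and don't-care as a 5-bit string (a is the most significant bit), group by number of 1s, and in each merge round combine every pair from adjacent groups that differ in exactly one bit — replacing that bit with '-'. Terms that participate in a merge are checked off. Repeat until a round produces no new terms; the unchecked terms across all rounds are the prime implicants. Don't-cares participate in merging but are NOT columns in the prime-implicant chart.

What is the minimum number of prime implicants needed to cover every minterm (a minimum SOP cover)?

size-2^0 implicants → 00000(✓)  00001(✓)  00010(✓)  00100(✓)  00110(✓)  01011(✓)  01100(✓)  01101(✓)  01111(✓)  10000(✓)  10010(✓)  10100(✓)  10101(✓)  10111(✓)  11000(✓)  11100(✓)  11101(✓)  11110(✓)  11111(✓)
size-2^1 implicants → -0000(✓)  -0010(✓)  -0100(✓)  -1100(✓)  -1101(✓)  -1111(✓)  0-100(✓)  00-00(✓)  00-10(✓)  000-0(✓)  0000-  001-0(✓)  01-11  011-1(✓)  0110-(✓)  1-000(✓)  1-100(✓)  1-101(✓)  1-111(✓)  10-00(✓)  100-0(✓)  101-1(✓)  1010-(✓)  11-00(✓)  111-0(✓)  111-1(✓)  1110-(✓)  1111-(✓)
size-2^2 implicants → --100  -0-00  -00-0  -11-1  -110-  00--0  1--00  1-1-1  1-10-  111--
Unchecked terms (primes): --100, -0-00, -00-0, -11-1, -110-, 00--0, 0000-, 01-11, 1--00, 1-1-1, 1-10-, 111--
Minterm coverage:
  m0 ⊆ -0-00,-00-0,00--0,0000-
  m2 ⊆ -00-0,00--0
  m4 ⊆ --100,-0-00,00--0
  m11 ⊆ 01-11 [E]
  m12 ⊆ --100,-110-
  m13 ⊆ -11-1,-110-
  m15 ⊆ -11-1,01-11
  m16 ⊆ -0-00,-00-0,1--00
  m18 ⊆ -00-0 [E]
  m21 ⊆ 1-1-1,1-10-
  m23 ⊆ 1-1-1 [E]
  m24 ⊆ 1--00 [E]
  m28 ⊆ --100,-110-,1--00,1-10-,111--
  m29 ⊆ -11-1,-110-,1-1-1,1-10-,111--
  m31 ⊆ -11-1,1-1-1,111--
E = {-00-0, 01-11, 1--00, 1-1-1}
Petrick residual → --100, -11-1
Cover = cd'e' + b'c'e' + bce + a'bde + ad'e' + ace  |cover|=6

6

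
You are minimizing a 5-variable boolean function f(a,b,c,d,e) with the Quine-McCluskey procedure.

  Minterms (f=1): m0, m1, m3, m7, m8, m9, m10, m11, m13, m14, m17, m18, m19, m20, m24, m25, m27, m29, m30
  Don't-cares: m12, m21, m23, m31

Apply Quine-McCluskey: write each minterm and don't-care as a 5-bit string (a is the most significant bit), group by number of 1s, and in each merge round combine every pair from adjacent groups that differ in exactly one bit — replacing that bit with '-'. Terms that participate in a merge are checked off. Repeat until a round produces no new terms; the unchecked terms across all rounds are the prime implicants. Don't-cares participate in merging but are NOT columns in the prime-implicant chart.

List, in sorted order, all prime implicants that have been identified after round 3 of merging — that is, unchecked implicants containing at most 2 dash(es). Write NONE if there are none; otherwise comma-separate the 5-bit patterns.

[col 0] 00000*, 00001*, 00011*, 00111*, 01000*, 01001*, 01010*, 01011*, 01100*, 01101*, 01110*, 10001*, 10010*, 10011*, 10100*, 10101*, 10111*, 11000*, 11001*, 11011*, 11101*, 11110*, 11111*
[col 1] -0001*, -0011*, -0111*, -1000*, -1001*, -1011*, -1101*, -1110, 0-000*, 0-001*, 0-011*, 00-11*, 000-1*, 0000-*, 01-00*, 01-01*, 01-10*, 010-0*, 010-1*, 0100-*, 0101-*, 011-0*, 0110-*, 1-001*, 1-011*, 1-101*, 1-111*, 10-01*, 10-11*, 100-1*, 1001-, 101-1*, 1010-, 11-01*, 11-11*, 110-1*, 1100-*, 111-1*, 1111-
[col 2] --001*, --011*, -0-11, -00-1*, -1-01, -10-1*, -100-, 0-0-1*, 0-00-, 01--0, 01-0-, 010--, 1--01*, 1--11*, 1-0-1*, 1-1-1*, 10--1*, 11--1*
[col 3] --0-1, 1---1
Prime implicants: --0-1, -0-11, -1-01, -100-, -1110, 0-00-, 01--0, 01-0-, 010--, 1---1, 1001-, 1010-, 1111-

-0-11, -1-01, -100-, -1110, 0-00-, 01--0, 01-0-, 010--, 1001-, 1010-, 1111-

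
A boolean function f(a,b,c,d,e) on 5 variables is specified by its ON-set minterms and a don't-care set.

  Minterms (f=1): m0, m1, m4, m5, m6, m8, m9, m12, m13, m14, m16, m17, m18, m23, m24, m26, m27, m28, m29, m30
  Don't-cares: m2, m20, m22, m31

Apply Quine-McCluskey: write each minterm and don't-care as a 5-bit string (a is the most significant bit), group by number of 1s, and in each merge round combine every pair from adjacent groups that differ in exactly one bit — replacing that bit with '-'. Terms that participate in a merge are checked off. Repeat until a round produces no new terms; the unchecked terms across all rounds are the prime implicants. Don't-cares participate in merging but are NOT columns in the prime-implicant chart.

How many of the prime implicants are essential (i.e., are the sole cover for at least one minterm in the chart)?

[col 0] 00000*, 00001*, 00010*, 00100*, 00101*, 00110*, 01000*, 01001*, 01100*, 01101*, 01110*, 10000*, 10001*, 10010*, 10100*, 10110*, 10111*, 11000*, 11010*, 11011*, 11100*, 11101*, 11110*, 11111*
[col 1] -0000*, -0001*, -0010*, -0100*, -0110*, -1000*, -1100*, -1101*, -1110*, 0-000*, 0-001*, 0-100*, 0-101*, 0-110*, 00-00*, 00-01*, 00-10*, 000-0*, 0000-*, 001-0*, 0010-*, 01-00*, 01-01*, 0100-*, 011-0*, 0110-*, 1-000*, 1-010*, 1-100*, 1-110*, 1-111*, 10-00*, 10-10*, 100-0*, 1000-*, 101-0*, 1011-*, 11-00*, 11-10*, 11-11*, 110-0*, 1101-*, 111-0*, 111-1*, 1110-*, 1111-*
[col 2] --000*, --100*, --110*, -0-00*, -0-10*, -00-0*, -000-, -01-0*, -1-00*, -11-0*, -110-, 0--00*, 0--01*, 0-00-*, 0-1-0*, 0-10-*, 00--0*, 00-0-*, 01-0-*, 1--00*, 1--10*, 1-0-0*, 1-1-0*, 1-11-, 10--0*, 11--0*, 11-1-, 111--
[col 3] ---00, --1-0, -0--0, 0--0-, 1---0
Prime implicants: ---00, --1-0, -0--0, -000-, -110-, 0--0-, 1---0, 1-11-, 11-1-, 111--
PI chart (minterm → PIs covering it):
  0 | ---00,-0--0,-000-,0--0-
  1 | -000-,0--0-
  4 | ---00,--1-0,-0--0,0--0-
  5 | 0--0-  (sole → essential)
  6 | --1-0,-0--0
  8 | ---00,0--0-
  9 | 0--0-  (sole → essential)
  12 | ---00,--1-0,-110-,0--0-
  13 | -110-,0--0-
  14 | --1-0  (sole → essential)
  16 | ---00,-0--0,-000-,1---0
  17 | -000-  (sole → essential)
  18 | -0--0,1---0
  23 | 1-11-  (sole → essential)
  24 | ---00,1---0
  26 | 1---0,11-1-
  27 | 11-1-  (sole → essential)
  28 | ---00,--1-0,-110-,1---0,111--
  29 | -110-,111--
  30 | --1-0,1---0,1-11-,11-1-,111--
Essential prime implicants: --1-0, -000-, 0--0-, 1-11-, 11-1-

5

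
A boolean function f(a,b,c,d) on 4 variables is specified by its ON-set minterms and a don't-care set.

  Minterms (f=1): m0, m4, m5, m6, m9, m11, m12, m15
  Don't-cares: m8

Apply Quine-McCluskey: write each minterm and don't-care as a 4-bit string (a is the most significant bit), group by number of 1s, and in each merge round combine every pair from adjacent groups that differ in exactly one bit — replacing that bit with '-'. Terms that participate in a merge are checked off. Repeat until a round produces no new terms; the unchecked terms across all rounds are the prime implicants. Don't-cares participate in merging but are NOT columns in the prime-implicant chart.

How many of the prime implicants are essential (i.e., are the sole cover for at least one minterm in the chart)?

[col 0] 0000*, 0100*, 0101*, 0110*, 1000*, 1001*, 1011*, 1100*, 1111*
[col 1] -000*, -100*, 0-00*, 01-0, 010-, 1-00*, 1-11, 10-1, 100-
[col 2] --00
Prime implicants: --00, 01-0, 010-, 1-11, 10-1, 100-
PI chart (minterm → PIs covering it):
  0 | --00  (sole → essential)
  4 | --00,01-0,010-
  5 | 010-  (sole → essential)
  6 | 01-0  (sole → essential)
  9 | 10-1,100-
  11 | 1-11,10-1
  12 | --00  (sole → essential)
  15 | 1-11  (sole → essential)
Essential prime implicants: --00, 01-0, 010-, 1-11

4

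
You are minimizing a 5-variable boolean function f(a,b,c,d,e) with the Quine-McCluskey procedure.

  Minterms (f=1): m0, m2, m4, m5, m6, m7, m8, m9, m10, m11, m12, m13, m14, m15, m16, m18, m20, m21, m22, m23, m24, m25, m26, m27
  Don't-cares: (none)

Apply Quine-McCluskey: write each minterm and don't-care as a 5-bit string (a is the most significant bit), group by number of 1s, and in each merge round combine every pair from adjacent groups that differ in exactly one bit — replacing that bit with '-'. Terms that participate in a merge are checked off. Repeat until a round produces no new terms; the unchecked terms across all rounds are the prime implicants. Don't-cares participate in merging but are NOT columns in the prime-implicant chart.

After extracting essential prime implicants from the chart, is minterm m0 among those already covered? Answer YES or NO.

NO

[col 0] 00000*, 00010*, 00100*, 00101*, 00110*, 00111*, 01000*, 01001*, 01010*, 01011*, 01100*, 01101*, 01110*, 01111*, 10000*, 10010*, 10100*, 10101*, 10110*, 10111*, 11000*, 11001*, 11010*, 11011*
[col 1] -0000*, -0010*, -0100*, -0101*, -0110*, -0111*, -1000*, -1001*, -1010*, -1011*, 0-000*, 0-010*, 0-100*, 0-101*, 0-110*, 0-111*, 00-00*, 00-10*, 000-0*, 001-0*, 001-1*, 0010-*, 0011-*, 01-00*, 01-01*, 01-10*, 01-11*, 010-0*, 010-1*, 0100-*, 0101-*, 011-0*, 011-1*, 0110-*, 0111-*, 1-000*, 1-010*, 10-00*, 10-10*, 100-0*, 101-0*, 101-1*, 1010-*, 1011-*, 110-0*, 110-1*, 1100-*, 1101-*
[col 2] --000*, --010*, -0-00*, -0-10*, -00-0*, -01-0*, -01-1*, -010-*, -011-*, -10-0*, -10-1*, -100-*, -101-*, 0--00*, 0--10*, 0-0-0*, 0-1-0*, 0-1-1*, 0-10-*, 0-11-*, 00--0*, 001--*, 01--0*, 01--1*, 01-0-*, 01-1-*, 010--*, 011--*, 1-0-0*, 10--0*, 101--*, 110--*
[col 3] --0-0, -0--0, -01--, -10--, 0---0, 0-1--, 01---
Prime implicants: --0-0, -0--0, -01--, -10--, 0---0, 0-1--, 01---
PI chart (minterm → PIs covering it):
  0 | --0-0,-0--0,0---0
  2 | --0-0,-0--0,0---0
  4 | -0--0,-01--,0---0,0-1--
  5 | -01--,0-1--
  6 | -0--0,-01--,0---0,0-1--
  7 | -01--,0-1--
  8 | --0-0,-10--,0---0,01---
  9 | -10--,01---
  10 | --0-0,-10--,0---0,01---
  11 | -10--,01---
  12 | 0---0,0-1--,01---
  13 | 0-1--,01---
  14 | 0---0,0-1--,01---
  15 | 0-1--,01---
  16 | --0-0,-0--0
  18 | --0-0,-0--0
  20 | -0--0,-01--
  21 | -01--  (sole → essential)
  22 | -0--0,-01--
  23 | -01--  (sole → essential)
  24 | --0-0,-10--
  25 | -10--  (sole → essential)
  26 | --0-0,-10--
  27 | -10--  (sole → essential)
Essential prime implicants: -01--, -10--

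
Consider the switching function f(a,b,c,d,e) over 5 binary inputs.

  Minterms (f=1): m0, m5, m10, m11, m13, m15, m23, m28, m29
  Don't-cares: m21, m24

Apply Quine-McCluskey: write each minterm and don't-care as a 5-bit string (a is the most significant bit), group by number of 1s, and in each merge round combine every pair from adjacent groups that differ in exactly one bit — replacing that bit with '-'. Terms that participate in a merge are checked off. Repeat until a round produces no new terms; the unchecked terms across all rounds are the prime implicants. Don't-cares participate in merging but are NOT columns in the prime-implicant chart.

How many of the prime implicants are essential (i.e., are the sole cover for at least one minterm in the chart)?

[col 0] 00000, 00101*, 01010*, 01011*, 01101*, 01111*, 10101*, 10111*, 11000*, 11100*, 11101*
[col 1] -0101*, -1101*, 0-101*, 01-11, 0101-, 011-1, 1-101*, 101-1, 11-00, 1110-
[col 2] --101
Prime implicants: --101, 00000, 01-11, 0101-, 011-1, 101-1, 11-00, 1110-
PI chart (minterm → PIs covering it):
  0 | 00000  (sole → essential)
  5 | --101  (sole → essential)
  10 | 0101-  (sole → essential)
  11 | 01-11,0101-
  13 | --101,011-1
  15 | 01-11,011-1
  23 | 101-1  (sole → essential)
  28 | 11-00,1110-
  29 | --101,1110-
Essential prime implicants: --101, 00000, 0101-, 101-1

4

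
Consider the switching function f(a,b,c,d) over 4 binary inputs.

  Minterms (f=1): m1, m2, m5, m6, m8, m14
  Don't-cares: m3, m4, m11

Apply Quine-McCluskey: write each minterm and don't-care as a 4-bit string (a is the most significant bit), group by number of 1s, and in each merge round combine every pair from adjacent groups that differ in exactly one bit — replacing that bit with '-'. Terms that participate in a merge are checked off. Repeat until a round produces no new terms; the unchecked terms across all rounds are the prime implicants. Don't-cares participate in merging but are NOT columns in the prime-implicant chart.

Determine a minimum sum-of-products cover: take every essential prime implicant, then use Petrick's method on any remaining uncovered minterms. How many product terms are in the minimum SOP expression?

Round 0: 0001✓ 0010✓ 0011✓ 0100✓ 0101✓ 0110✓ 1000 1011✓ 1110✓
Round 1: -011 -110 0-01 0-10 00-1 001- 01-0 010-
PIs = {-011, -110, 0-01, 0-10, 00-1, 001-, 01-0, 010-, 1000}
Coverage chart:
  m1: 0-01,00-1
  m2: 0-10,001-
  m5: 0-01,010-
  m6: -110,0-10,01-0
  m8: 1000 ←essential
  m14: -110 ←essential
Essential: -110, 1000
Petrick residual → 0-01, 0-10
Min cover (4 terms): bcd' + a'c'd + a'cd' + ab'c'd'

4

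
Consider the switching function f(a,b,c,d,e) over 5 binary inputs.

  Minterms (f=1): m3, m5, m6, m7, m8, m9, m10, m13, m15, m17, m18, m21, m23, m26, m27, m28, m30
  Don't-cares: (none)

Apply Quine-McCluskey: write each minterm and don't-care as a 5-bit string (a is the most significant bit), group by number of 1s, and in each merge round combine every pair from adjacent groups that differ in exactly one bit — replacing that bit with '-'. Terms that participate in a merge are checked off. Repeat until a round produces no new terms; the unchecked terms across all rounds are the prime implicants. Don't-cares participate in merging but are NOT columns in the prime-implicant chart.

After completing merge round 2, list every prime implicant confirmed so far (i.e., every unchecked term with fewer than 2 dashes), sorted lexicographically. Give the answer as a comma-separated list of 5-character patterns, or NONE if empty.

[col 0] 00011*, 00101*, 00110*, 00111*, 01000*, 01001*, 01010*, 01101*, 01111*, 10001*, 10010*, 10101*, 10111*, 11010*, 11011*, 11100*, 11110*
[col 1] -0101*, -0111*, -1010, 0-101*, 0-111*, 00-11, 001-1*, 0011-, 01-01, 010-0, 0100-, 011-1*, 1-010, 10-01, 101-1*, 11-10, 1101-, 111-0
[col 2] -01-1, 0-1-1
Prime implicants: -01-1, -1010, 0-1-1, 00-11, 0011-, 01-01, 010-0, 0100-, 1-010, 10-01, 11-10, 1101-, 111-0

-1010, 00-11, 0011-, 01-01, 010-0, 0100-, 1-010, 10-01, 11-10, 1101-, 111-0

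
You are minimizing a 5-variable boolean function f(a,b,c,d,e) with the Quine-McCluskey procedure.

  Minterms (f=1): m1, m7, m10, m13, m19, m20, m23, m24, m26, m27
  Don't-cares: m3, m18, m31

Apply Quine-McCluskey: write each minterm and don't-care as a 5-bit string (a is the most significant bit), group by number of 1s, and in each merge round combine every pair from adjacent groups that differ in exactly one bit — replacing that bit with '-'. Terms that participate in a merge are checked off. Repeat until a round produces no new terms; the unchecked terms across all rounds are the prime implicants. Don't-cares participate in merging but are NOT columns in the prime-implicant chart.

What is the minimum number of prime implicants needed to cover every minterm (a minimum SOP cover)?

7

Round 0: 00001✓ 00011✓ 00111✓ 01010✓ 01101 10010✓ 10011✓ 10100 10111✓ 11000✓ 11010✓ 11011✓ 11111✓
Round 1: -0011✓ -0111✓ -1010 00-11✓ 000-1 1-010✓ 1-011✓ 1-111✓ 10-11✓ 1001-✓ 11-11✓ 110-0 1101-✓
Round 2: -0-11 1--11 1-01-
PIs = {-0-11, -1010, 000-1, 01101, 1--11, 1-01-, 10100, 110-0}
Coverage chart:
  m1: 000-1 ←essential
  m7: -0-11 ←essential
  m10: -1010 ←essential
  m13: 01101 ←essential
  m19: -0-11,1--11,1-01-
  m20: 10100 ←essential
  m23: -0-11,1--11
  m24: 110-0 ←essential
  m26: -1010,1-01-,110-0
  m27: 1--11,1-01-
Essential: -0-11, -1010, 000-1, 01101, 10100, 110-0
Petrick residual → 1--11
Min cover (7 terms): b'de + bc'de' + a'b'c'e + a'bcd'e + ade + ab'cd'e' + abc'e'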